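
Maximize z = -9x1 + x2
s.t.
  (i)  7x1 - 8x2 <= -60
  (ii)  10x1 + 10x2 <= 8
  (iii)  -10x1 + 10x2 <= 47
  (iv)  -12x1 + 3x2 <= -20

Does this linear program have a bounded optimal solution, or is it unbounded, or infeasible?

The boundaries 7x1 - 8x2 = -60 and -10x1 + 10x2 = 47 meet at (112/5, 271/10), but that point violates 10x1 + 10x2 ≤ 8. Every candidate vertex is excluded by some other constraint, so the feasible region is empty.

infeasible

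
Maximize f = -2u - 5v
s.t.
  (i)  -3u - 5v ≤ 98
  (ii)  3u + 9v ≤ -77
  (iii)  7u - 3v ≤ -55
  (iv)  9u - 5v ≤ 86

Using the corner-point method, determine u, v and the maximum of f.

The optimum lies where -3u - 5v = 98 and 7u - 3v = -55.
Solving simultaneously gives u = -569/44, v = -521/44.

u = -569/44, v = -521/44, maximum f = 3743/44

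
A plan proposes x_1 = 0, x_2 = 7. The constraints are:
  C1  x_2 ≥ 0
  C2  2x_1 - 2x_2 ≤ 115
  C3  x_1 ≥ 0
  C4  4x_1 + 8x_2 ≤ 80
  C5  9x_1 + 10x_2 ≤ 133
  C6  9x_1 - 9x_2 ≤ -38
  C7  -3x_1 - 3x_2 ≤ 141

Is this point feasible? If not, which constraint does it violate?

feasible

C1: 7 ≥ 0 ✓
C2: -14 ≤ 115 ✓
C3: 0 ≥ 0 ✓
C4: 56 ≤ 80 ✓
C5: 70 ≤ 133 ✓
C6: -63 ≤ -38 ✓
C7: -21 ≤ 141 ✓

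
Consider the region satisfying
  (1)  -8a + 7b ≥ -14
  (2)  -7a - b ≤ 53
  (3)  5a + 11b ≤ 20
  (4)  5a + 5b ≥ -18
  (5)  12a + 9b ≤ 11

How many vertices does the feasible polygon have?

Intersecting each pair of boundary lines and keeping only the points that satisfy every inequality leaves:
  (-56/75, -214/75)
  (203/156, -20/39)
  (-67/8, 45/8)
  (-247/30, 139/30)
  (-59/87, 185/87)

5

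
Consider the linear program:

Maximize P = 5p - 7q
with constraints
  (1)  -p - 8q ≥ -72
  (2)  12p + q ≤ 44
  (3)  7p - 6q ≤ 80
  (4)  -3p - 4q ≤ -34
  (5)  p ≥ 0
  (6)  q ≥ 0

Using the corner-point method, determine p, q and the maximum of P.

p = 142/45, q = 92/15, maximum P = -1222/45

Extreme points and P = 5p - 7q:
  (56/19, 164/19) → P = -868/19
  (0, 9) → P = -63
  (142/45, 92/15) → P = -1222/45
  (0, 17/2) → P = -119/2

The binding constraints are 12p + q = 44 and -3p - 4q = -34.
Solving simultaneously gives p = 142/45, q = 92/15.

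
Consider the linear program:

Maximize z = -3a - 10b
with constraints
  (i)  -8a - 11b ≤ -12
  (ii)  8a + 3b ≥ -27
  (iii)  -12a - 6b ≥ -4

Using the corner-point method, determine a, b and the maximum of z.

a = -1/3, b = 4/3, maximum z = -37/3

Corner points and z = -3a - 10b:
  (-333/64, 39/8) → z = -2121/64
  (-1/3, 4/3) → z = -37/3
  (-29/2, 89/3) → z = -1519/6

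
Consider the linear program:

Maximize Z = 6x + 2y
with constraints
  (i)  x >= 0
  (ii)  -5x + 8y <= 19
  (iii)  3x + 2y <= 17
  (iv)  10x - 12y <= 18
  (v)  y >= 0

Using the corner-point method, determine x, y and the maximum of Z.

x = 30/7, y = 29/14, maximum Z = 209/7

Extreme points and Z = 6x + 2y:
  (0, 19/8) → Z = 19/4
  (0, 0) → Z = 0
  (49/17, 71/17) → Z = 436/17
  (30/7, 29/14) → Z = 209/7
  (9/5, 0) → Z = 54/5

At the optimal vertex, 3x + 2y = 17 and 10x - 12y = 18.
Solving simultaneously gives x = 30/7, y = 29/14.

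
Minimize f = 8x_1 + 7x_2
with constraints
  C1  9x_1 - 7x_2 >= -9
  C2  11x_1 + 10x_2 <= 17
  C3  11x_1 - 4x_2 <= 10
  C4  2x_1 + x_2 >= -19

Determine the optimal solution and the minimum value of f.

Vertices and f = 8x_1 + 7x_2:
  (29/167, 252/167) → f = 1996/167
  (-142/23, -153/23) → f = -2207/23
  (12/11, 1/2) → f = 269/22
  (-66/19, -229/19) → f = -2131/19

The optimum lies where 11x_1 - 4x_2 = 10 and 2x_1 + x_2 = -19.
Solving simultaneously gives x_1 = -66/19, x_2 = -229/19.

x_1 = -66/19, x_2 = -229/19, minimum f = -2131/19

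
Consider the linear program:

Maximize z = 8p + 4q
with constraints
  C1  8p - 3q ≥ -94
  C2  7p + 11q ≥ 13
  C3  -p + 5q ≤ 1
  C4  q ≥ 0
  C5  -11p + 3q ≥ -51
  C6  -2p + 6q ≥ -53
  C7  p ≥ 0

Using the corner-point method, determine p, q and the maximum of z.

p = 129/26, q = 31/26, maximum z = 578/13

The optimum lies where -p + 5q = 1 and -11p + 3q = -51.
Solving simultaneously gives p = 129/26, q = 31/26.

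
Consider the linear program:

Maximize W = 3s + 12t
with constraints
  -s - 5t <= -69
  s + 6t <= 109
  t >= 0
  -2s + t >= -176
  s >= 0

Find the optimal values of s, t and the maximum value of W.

Corner points and W = 3s + 12t:
  (69, 0) → W = 207
  (0, 69/5) → W = 828/5
  (1165/13, 42/13) → W = 3999/13
  (0, 109/6) → W = 218
  (88, 0) → W = 264

s = 1165/13, t = 42/13, maximum W = 3999/13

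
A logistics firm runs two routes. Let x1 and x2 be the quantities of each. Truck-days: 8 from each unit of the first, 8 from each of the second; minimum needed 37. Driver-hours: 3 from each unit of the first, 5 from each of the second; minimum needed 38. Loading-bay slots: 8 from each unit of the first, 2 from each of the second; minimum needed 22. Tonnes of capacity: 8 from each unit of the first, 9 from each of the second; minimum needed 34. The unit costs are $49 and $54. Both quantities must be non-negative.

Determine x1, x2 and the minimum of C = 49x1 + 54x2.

x1 = 1, x2 = 7, minimum C = 427

Feasible corners and C = 49x1 + 54x2:
  (0, 11) → C = 594
  (38/3, 0) → C = 1862/3
  (1, 7) → C = 427
The feasible region is unbounded (it extends along (0, 1), (1, 0)), but C strictly increases along every unbounded feasible direction, so there is no improving ray and the minimum is attained at a vertex.

The binding constraints are 3x1 + 5x2 = 38 and 8x1 + 2x2 = 22.
Solving simultaneously gives x1 = 1, x2 = 7.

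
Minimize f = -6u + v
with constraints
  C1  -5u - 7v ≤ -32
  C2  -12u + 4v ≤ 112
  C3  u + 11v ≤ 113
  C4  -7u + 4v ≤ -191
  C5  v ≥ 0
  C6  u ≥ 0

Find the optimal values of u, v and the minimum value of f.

Feasible corners and f = -6u + v:
  (851/27, 200/27) → f = -4906/27
  (113, 0) → f = -678
  (191/7, 0) → f = -1146/7

The binding constraints are u + 11v = 113 and v = 0.
Solving simultaneously gives u = 113, v = 0.

u = 113, v = 0, minimum f = -678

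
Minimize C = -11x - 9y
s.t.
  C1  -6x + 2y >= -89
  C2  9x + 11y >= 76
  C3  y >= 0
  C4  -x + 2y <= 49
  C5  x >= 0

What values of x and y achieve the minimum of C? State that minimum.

x = 138/5, y = 383/10, minimum C = -6483/10

Feasible corners and C = -11x - 9y:
  (89/6, 0) → C = -979/6
  (138/5, 383/10) → C = -6483/10
  (76/9, 0) → C = -836/9
  (0, 76/11) → C = -684/11
  (0, 49/2) → C = -441/2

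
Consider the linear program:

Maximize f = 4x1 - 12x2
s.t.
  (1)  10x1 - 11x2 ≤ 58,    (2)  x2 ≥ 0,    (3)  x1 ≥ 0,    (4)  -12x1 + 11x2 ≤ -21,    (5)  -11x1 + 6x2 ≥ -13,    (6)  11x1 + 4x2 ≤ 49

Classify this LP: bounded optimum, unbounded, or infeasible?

infeasible

The boundaries x2 = 0 and x1 = 0 meet at (0, 0), but that point violates -12x1 + 11x2 ≤ -21. Every candidate vertex is excluded by some other constraint, so the feasible region is empty.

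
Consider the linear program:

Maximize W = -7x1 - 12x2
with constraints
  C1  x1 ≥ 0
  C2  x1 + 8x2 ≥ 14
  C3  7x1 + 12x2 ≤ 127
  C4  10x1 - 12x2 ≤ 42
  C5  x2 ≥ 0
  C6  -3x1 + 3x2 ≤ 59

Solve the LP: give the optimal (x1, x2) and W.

Vertices and W = -7x1 - 12x2:
  (0, 7/4) → W = -21
  (0, 127/12) → W = -127
  (126/23, 49/46) → W = -1176/23
  (169/17, 244/51) → W = -127

x1 = 0, x2 = 7/4, maximum W = -21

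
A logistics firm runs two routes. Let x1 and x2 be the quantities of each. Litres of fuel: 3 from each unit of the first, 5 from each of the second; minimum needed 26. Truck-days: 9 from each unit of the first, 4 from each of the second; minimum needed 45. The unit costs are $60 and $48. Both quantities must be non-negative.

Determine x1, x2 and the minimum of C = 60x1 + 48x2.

The feasible region is unbounded (it extends along (0, 1), (1, 0)), but C strictly increases along every unbounded feasible direction, so there is no improving ray and the minimum is attained at a vertex.

x1 = 11/3, x2 = 3, minimum C = 364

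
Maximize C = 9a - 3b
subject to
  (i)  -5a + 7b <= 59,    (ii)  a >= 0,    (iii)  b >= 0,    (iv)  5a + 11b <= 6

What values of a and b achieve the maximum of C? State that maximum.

Corner points and C = 9a - 3b:
  (0, 0) → C = 0
  (0, 6/11) → C = -18/11
  (6/5, 0) → C = 54/5

The binding constraints are b = 0 and 5a + 11b = 6.
Solving simultaneously gives a = 6/5, b = 0.

a = 6/5, b = 0, maximum C = 54/5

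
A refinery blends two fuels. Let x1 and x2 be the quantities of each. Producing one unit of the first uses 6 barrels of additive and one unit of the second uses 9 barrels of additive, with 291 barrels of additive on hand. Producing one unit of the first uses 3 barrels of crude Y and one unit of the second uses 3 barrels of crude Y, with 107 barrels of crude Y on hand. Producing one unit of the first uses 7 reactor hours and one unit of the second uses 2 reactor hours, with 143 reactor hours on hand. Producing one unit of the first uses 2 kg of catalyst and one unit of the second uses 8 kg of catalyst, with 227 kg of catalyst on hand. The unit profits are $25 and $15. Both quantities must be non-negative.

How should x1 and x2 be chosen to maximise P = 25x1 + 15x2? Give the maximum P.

Vertices and P = 25x1 + 15x2:
  (0, 0) → P = 0
  (0, 227/8) → P = 3405/8
  (143/7, 0) → P = 3575/7
  (10, 77/3) → P = 635
  (19/2, 26) → P = 1255/2
  (43/3, 64/3) → P = 2035/3

The binding constraints are 3x1 + 3x2 = 107 and 7x1 + 2x2 = 143.
Solving simultaneously gives x1 = 43/3, x2 = 64/3.

x1 = 43/3, x2 = 64/3, maximum P = 2035/3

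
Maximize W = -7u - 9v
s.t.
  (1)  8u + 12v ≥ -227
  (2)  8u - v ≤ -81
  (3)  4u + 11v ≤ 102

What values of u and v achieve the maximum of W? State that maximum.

u = -3721/40, v = 431/10, maximum W = 10531/40

Vertices and W = -7u - 9v:
  (-1199/104, -146/13) → W = 18905/104
  (-3721/40, 431/10) → W = 10531/40
  (-789/92, 285/23) → W = -4737/92

At the optimal vertex, 8u + 12v = -227 and 4u + 11v = 102.
Solving simultaneously gives u = -3721/40, v = 431/10.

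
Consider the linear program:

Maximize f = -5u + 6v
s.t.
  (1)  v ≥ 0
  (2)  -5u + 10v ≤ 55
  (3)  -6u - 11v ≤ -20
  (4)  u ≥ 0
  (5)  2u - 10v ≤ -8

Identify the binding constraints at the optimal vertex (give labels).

(2) and (4)

Corner points and f = -5u + 6v:
  (0, 11/2) → f = 33
  (0, 20/11) → f = 120/11
  (56/41, 44/41) → f = -16/41
The feasible region is unbounded (it extends along (2, 1), (5, 1)), but f strictly decreases along every unbounded feasible direction, so there is no improving ray and the maximum is attained at a vertex.

The maximum is at (0, 11/2). Substituting into each constraint, equality holds for (2) and (4); the remaining constraints have slack.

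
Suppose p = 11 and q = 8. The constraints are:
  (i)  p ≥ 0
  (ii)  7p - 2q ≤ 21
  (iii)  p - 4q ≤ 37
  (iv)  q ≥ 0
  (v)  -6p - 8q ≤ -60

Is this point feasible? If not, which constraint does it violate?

not feasible — violates (ii)

Constraint (ii): 7p - 2q = 61, which is not ≤ 21. All other constraints are satisfied.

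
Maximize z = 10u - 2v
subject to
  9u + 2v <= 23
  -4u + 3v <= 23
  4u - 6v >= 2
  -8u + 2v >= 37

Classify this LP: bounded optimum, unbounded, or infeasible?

Corner points and z = 10u - 2v:
  (-12, -25/3) → z = -310/3
  (-113/20, -41/10) → z = -483/10
The feasible region has finitely many vertices and no improving ray; the maximum is -483/10 at (-113/20, -41/10).

bounded optimum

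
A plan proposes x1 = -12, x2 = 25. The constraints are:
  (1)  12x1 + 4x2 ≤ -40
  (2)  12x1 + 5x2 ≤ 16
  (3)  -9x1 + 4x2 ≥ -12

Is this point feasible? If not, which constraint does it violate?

feasible

(1): -44 ≤ -40 ✓
(2): -19 ≤ 16 ✓
(3): 208 ≥ -12 ✓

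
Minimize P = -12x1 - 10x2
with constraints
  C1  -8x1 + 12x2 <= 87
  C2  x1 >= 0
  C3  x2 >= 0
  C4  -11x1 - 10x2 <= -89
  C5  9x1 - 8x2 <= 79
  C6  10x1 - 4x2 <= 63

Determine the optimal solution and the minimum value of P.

Extreme points and P = -12x1 - 10x2:
  (99/106, 1669/212) → P = -9533/106
  (138/11, 687/44) → P = -6747/22
  (493/72, 197/144) → P = -6901/72

The binding constraints are -8x1 + 12x2 = 87 and 10x1 - 4x2 = 63.
Solving simultaneously gives x1 = 138/11, x2 = 687/44.

x1 = 138/11, x2 = 687/44, minimum P = -6747/22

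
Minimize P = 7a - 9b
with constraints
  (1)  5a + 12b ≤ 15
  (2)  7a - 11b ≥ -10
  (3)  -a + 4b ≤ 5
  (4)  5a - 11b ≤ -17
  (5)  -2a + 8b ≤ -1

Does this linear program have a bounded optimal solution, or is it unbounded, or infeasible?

infeasible

The boundaries 5a + 12b = 15 and -2a + 8b = -1 meet at (33/16, 25/64), but that point violates 5a - 11b ≤ -17. Every candidate vertex is excluded by some other constraint, so the feasible region is empty.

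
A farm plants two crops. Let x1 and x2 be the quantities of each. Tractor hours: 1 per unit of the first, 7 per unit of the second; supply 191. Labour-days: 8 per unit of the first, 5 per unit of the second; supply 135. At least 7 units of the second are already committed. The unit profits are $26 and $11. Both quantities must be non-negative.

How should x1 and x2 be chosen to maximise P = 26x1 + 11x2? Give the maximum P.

x1 = 25/2, x2 = 7, maximum P = 402

Extreme points and P = 26x1 + 11x2:
  (0, 27) → P = 297
  (0, 7) → P = 77
  (25/2, 7) → P = 402

The binding constraints are 8x1 + 5x2 = 135 and x2 = 7.
Solving simultaneously gives x1 = 25/2, x2 = 7.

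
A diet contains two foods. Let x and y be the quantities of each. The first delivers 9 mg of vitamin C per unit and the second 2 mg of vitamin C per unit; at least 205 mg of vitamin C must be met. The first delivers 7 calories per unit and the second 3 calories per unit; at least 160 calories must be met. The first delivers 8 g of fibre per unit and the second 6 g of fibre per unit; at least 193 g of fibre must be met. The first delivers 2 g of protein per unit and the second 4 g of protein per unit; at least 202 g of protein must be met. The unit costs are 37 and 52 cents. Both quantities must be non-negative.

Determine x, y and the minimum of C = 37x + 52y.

x = 13, y = 44, minimum C = 2769

Vertices and C = 37x + 52y:
  (0, 205/2) → C = 5330
  (101, 0) → C = 3737
  (13, 44) → C = 2769
The feasible region is unbounded (it extends along (0, 1), (1, 0)), but C strictly increases along every unbounded feasible direction, so there is no improving ray and the minimum is attained at a vertex.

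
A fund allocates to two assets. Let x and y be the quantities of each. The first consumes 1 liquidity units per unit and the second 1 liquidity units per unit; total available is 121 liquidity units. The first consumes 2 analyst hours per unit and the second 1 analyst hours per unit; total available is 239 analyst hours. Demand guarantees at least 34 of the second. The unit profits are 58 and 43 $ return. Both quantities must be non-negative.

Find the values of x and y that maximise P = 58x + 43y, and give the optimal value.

At the optimal vertex, x + y = 121 and y = 34.
Solving simultaneously gives x = 87, y = 34.

x = 87, y = 34, maximum P = 6508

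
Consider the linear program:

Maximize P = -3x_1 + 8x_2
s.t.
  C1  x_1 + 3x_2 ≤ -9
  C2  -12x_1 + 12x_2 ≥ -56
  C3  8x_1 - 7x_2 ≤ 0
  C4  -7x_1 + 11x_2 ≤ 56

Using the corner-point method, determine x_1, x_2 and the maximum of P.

Extreme points and P = -3x_1 + 8x_2:
  (-63/31, -72/31) → P = -387/31
  (-267/32, -7/32) → P = 745/32
  (-98/3, -112/3) → P = -602/3
The feasible region is unbounded (it extends along (-11, -7), (-1, -1)), but P strictly decreases along every unbounded feasible direction, so there is no improving ray and the maximum is attained at a vertex.

The binding constraints are x_1 + 3x_2 = -9 and -7x_1 + 11x_2 = 56.
Solving simultaneously gives x_1 = -267/32, x_2 = -7/32.

x_1 = -267/32, x_2 = -7/32, maximum P = 745/32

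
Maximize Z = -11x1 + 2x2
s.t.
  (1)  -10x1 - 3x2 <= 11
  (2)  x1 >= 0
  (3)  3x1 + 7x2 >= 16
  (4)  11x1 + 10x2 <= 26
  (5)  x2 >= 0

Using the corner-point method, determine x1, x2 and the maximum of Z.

Vertices and Z = -11x1 + 2x2:
  (0, 16/7) → Z = 32/7
  (0, 13/5) → Z = 26/5
  (22/47, 98/47) → Z = -46/47

The binding constraints are x1 = 0 and 11x1 + 10x2 = 26.
Solving simultaneously gives x1 = 0, x2 = 13/5.

x1 = 0, x2 = 13/5, maximum Z = 26/5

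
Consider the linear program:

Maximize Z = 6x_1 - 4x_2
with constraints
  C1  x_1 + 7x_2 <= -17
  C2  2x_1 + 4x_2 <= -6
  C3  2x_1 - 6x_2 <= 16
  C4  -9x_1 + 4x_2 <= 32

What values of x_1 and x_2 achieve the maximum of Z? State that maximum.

x_1 = 1/2, x_2 = -5/2, maximum Z = 13

Feasible corners and Z = 6x_1 - 4x_2:
  (1/2, -5/2) → Z = 13
  (-292/67, -121/67) → Z = -1268/67
  (-128/23, -104/23) → Z = -352/23

The binding constraints are x_1 + 7x_2 = -17 and 2x_1 - 6x_2 = 16.
Solving simultaneously gives x_1 = 1/2, x_2 = -5/2.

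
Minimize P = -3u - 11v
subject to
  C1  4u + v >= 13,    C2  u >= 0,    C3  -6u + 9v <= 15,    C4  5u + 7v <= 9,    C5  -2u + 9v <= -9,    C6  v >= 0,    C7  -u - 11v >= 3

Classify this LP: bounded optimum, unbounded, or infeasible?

The boundaries 4u + v = 13 and 5u + 7v = 9 meet at (82/23, -29/23), but that point violates v ≥ 0. Every candidate vertex is excluded by some other constraint, so the feasible region is empty.

infeasible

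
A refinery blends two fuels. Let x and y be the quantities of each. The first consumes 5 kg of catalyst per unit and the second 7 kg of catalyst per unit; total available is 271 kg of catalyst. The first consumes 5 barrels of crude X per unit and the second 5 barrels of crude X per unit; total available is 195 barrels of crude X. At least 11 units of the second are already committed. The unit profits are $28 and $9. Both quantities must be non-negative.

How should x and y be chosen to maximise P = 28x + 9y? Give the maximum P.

x = 28, y = 11, maximum P = 883

Feasible corners and P = 28x + 9y:
  (0, 271/7) → P = 2439/7
  (0, 11) → P = 99
  (1, 38) → P = 370
  (28, 11) → P = 883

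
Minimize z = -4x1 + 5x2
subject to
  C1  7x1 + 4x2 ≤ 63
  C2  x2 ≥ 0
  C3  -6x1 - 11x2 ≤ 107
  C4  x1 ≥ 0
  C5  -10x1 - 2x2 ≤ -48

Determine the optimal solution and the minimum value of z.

Feasible corners and z = -4x1 + 5x2:
  (9, 0) → z = -36
  (33/13, 147/13) → z = 603/13
  (24/5, 0) → z = -96/5

x1 = 9, x2 = 0, minimum z = -36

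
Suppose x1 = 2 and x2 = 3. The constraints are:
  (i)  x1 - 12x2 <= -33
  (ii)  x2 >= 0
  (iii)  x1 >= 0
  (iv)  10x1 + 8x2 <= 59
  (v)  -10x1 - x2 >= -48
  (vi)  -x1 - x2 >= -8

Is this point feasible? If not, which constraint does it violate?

(i): -34 ≤ -33 ✓
(ii): 3 ≥ 0 ✓
(iii): 2 ≥ 0 ✓
(iv): 44 ≤ 59 ✓
(v): -23 ≥ -48 ✓
(vi): -5 ≥ -8 ✓

feasible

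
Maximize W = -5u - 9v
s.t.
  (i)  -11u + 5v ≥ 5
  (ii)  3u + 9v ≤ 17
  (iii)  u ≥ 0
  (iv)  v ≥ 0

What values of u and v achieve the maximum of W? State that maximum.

Extreme points and W = -5u - 9v:
  (20/57, 101/57) → W = -1009/57
  (0, 1) → W = -9
  (0, 17/9) → W = -17

u = 0, v = 1, maximum W = -9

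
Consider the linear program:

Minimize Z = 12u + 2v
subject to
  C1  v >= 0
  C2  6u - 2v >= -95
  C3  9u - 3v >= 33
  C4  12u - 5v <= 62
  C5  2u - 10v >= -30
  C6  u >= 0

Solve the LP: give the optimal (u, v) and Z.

u = 11/3, v = 0, minimum Z = 44

The binding constraints are v = 0 and 9u - 3v = 33.
Solving simultaneously gives u = 11/3, v = 0.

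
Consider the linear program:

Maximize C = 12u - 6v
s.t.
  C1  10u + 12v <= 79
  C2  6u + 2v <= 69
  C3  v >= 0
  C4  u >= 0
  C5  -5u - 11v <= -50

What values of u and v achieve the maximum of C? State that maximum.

u = 269/50, v = 21/10, maximum C = 1299/25

The binding constraints are 10u + 12v = 79 and -5u - 11v = -50.
Solving simultaneously gives u = 269/50, v = 21/10.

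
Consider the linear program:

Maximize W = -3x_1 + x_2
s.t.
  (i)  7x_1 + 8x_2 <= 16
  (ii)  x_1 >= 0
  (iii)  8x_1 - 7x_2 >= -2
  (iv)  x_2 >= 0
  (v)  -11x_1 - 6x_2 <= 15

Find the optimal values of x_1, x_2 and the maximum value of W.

Feasible corners and W = -3x_1 + x_2:
  (96/113, 142/113) → W = -146/113
  (16/7, 0) → W = -48/7
  (0, 2/7) → W = 2/7
  (0, 0) → W = 0

At the optimal vertex, x_1 = 0 and 8x_1 - 7x_2 = -2.
Solving simultaneously gives x_1 = 0, x_2 = 2/7.

x_1 = 0, x_2 = 2/7, maximum W = 2/7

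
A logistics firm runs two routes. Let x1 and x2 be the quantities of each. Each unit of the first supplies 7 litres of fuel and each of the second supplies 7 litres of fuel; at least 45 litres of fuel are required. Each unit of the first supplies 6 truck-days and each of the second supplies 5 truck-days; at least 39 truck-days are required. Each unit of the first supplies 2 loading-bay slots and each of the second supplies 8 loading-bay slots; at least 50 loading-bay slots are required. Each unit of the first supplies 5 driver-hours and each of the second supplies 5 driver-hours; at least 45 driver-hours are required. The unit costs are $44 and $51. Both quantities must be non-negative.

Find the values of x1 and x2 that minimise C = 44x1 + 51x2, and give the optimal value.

The feasible region is unbounded (it extends along (0, 1), (1, 0)), but C strictly increases along every unbounded feasible direction, so there is no improving ray and the minimum is attained at a vertex.

x1 = 11/3, x2 = 16/3, minimum C = 1300/3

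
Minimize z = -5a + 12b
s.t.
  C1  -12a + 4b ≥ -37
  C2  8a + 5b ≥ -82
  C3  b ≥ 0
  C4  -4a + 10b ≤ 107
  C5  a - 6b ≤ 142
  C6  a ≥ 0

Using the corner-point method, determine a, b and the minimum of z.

a = 37/12, b = 0, minimum z = -185/12

Vertices and z = -5a + 12b:
  (37/12, 0) → z = -185/12
  (399/52, 179/13) → z = 6597/52
  (0, 0) → z = 0
  (0, 107/10) → z = 642/5

At the optimal vertex, -12a + 4b = -37 and b = 0.
Solving simultaneously gives a = 37/12, b = 0.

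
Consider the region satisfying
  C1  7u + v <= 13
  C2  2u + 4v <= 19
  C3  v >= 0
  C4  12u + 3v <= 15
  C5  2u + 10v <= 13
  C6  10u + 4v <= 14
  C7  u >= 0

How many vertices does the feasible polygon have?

5

Intersecting each pair of boundary lines and keeping only the points that satisfy every inequality leaves:
  (5/4, 0)
  (0, 0)
  (1, 1)
  (22/23, 51/46)
  (0, 13/10)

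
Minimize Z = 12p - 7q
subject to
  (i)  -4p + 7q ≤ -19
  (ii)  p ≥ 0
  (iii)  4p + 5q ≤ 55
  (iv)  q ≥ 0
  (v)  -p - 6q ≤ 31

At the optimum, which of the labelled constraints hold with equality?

Extreme points and Z = 12p - 7q:
  (10, 3) → Z = 99
  (19/4, 0) → Z = 57
  (55/4, 0) → Z = 165

The minimum is at (19/4, 0). Substituting into each constraint, equality holds for (i) and (iv); the remaining constraints have slack.

(i) and (iv)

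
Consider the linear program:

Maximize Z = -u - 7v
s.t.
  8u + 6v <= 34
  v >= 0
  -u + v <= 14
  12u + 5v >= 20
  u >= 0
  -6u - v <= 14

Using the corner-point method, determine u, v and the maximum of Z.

u = 5/3, v = 0, maximum Z = -5/3

Vertices and Z = -u - 7v:
  (17/4, 0) → Z = -17/4
  (0, 17/3) → Z = -119/3
  (5/3, 0) → Z = -5/3
  (0, 4) → Z = -28

The binding constraints are v = 0 and 12u + 5v = 20.
Solving simultaneously gives u = 5/3, v = 0.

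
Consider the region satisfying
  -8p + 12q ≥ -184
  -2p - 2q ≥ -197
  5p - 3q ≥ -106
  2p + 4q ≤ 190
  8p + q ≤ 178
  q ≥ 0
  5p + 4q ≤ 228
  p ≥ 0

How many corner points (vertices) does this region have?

6

The feasible vertices (each the meet of two boundaries and inside every other half-plane) are:
  (73/13, 581/13)
  (0, 106/3)
  (38/3, 247/6)
  (89/4, 0)
  (484/27, 934/27)
  (0, 0)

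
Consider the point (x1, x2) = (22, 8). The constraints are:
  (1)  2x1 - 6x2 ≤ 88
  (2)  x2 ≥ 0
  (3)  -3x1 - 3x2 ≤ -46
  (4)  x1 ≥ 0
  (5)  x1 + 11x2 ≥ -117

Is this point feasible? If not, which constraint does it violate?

(1): -4 ≤ 88 ✓
(2): 8 ≥ 0 ✓
(3): -90 ≤ -46 ✓
(4): 22 ≥ 0 ✓
(5): 110 ≥ -117 ✓

feasible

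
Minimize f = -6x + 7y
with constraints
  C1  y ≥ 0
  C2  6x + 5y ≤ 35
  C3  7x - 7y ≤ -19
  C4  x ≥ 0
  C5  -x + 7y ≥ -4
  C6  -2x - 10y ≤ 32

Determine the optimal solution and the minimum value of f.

Corner points and f = -6x + 7y:
  (150/77, 359/77) → f = 1613/77
  (0, 7) → f = 49
  (0, 19/7) → f = 19

The optimum lies where 7x - 7y = -19 and x = 0.
Solving simultaneously gives x = 0, y = 19/7.

x = 0, y = 19/7, minimum f = 19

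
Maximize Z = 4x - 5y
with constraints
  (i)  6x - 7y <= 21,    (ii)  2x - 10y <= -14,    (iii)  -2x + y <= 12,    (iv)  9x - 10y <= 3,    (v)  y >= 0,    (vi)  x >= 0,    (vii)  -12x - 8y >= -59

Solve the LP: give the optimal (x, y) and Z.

Corner points and Z = 4x - 5y:
  (17/7, 66/35) → Z = 2/7
  (0, 7/5) → Z = -7
  (307/96, 165/64) → Z = -19/192
  (0, 59/8) → Z = -295/8

x = 17/7, y = 66/35, maximum Z = 2/7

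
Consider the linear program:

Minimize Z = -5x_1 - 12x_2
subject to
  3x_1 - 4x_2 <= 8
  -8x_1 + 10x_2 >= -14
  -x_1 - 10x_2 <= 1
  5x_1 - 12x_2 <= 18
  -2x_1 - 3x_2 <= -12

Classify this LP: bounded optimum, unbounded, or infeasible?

From the feasible point (81/22, 17/11), moving in the direction (10, 8) keeps every constraint satisfied while Z decreases without bound.

unbounded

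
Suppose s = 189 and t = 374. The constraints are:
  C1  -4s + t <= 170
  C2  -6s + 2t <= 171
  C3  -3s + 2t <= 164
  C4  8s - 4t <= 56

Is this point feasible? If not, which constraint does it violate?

not feasible — violates C3

Constraint C3: -3s + 2t = 181, which is not ≤ 164. All other constraints are satisfied.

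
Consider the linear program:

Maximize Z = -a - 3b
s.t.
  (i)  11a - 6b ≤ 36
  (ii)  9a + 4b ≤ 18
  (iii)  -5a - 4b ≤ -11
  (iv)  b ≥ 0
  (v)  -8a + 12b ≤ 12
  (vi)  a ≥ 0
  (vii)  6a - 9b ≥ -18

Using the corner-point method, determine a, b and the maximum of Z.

Vertices and Z = -a - 3b:
  (7/4, 9/16) → Z = -55/16
  (6/5, 9/5) → Z = -33/5
  (21/23, 37/23) → Z = -132/23

a = 7/4, b = 9/16, maximum Z = -55/16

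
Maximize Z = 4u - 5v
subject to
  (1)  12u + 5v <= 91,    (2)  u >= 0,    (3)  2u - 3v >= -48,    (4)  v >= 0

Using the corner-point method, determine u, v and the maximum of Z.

Extreme points and Z = 4u - 5v:
  (33/46, 379/23) → Z = -1829/23
  (91/12, 0) → Z = 91/3
  (0, 16) → Z = -80
  (0, 0) → Z = 0

The optimum lies where 12u + 5v = 91 and v = 0.
Solving simultaneously gives u = 91/12, v = 0.

u = 91/12, v = 0, maximum Z = 91/3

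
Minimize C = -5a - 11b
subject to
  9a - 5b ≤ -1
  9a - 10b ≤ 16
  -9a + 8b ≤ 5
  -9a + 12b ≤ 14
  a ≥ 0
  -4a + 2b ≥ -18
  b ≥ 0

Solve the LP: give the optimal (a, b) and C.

a = 17/27, b = 4/3, minimum C = -481/27

Vertices and C = -5a - 11b:
  (17/27, 4/3) → C = -481/27
  (0, 1/5) → C = -11/5
  (0, 5/8) → C = -55/8

The binding constraints are 9a - 5b = -1 and -9a + 8b = 5.
Solving simultaneously gives a = 17/27, b = 4/3.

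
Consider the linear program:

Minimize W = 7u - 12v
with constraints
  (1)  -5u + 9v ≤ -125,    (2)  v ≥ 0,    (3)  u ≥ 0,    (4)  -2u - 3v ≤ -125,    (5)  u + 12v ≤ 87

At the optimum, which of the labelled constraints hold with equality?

Vertices and W = 7u - 12v:
  (125/2, 0) → W = 875/2
  (87, 0) → W = 609
  (59, 7/3) → W = 385

The minimum is at (59, 7/3). Substituting into each constraint, equality holds for (4) and (5); the remaining constraints have slack.

(4) and (5)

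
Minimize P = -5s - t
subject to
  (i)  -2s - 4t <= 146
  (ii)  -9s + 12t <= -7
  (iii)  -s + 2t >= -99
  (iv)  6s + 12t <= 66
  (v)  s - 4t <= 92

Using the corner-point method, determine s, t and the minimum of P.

Vertices and P = -5s - t:
  (-431/15, -332/15) → P = 829/5
  (-18, -55/2) → P = 235/2
  (73/15, 46/15) → P = -137/5
  (38, -27/2) → P = -353/2

The optimum lies where 6s + 12t = 66 and s - 4t = 92.
Solving simultaneously gives s = 38, t = -27/2.

s = 38, t = -27/2, minimum P = -353/2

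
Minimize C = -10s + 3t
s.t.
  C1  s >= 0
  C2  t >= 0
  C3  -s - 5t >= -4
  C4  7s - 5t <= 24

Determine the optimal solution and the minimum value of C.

s = 7/2, t = 1/10, minimum C = -347/10

Feasible corners and C = -10s + 3t:
  (0, 0) → C = 0
  (0, 4/5) → C = 12/5
  (24/7, 0) → C = -240/7
  (7/2, 1/10) → C = -347/10

The binding constraints are -s - 5t = -4 and 7s - 5t = 24.
Solving simultaneously gives s = 7/2, t = 1/10.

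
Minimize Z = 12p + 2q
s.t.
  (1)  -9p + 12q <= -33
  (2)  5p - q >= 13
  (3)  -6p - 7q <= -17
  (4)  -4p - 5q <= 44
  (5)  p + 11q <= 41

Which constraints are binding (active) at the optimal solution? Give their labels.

(1) and (3)

Vertices and Z = 12p + 2q:
  (29/9, -1/3) → Z = 38
  (285/37, 112/37) → Z = 3644/37
  (393/2, -166) → Z = 2026
The feasible region is unbounded (it extends along (11, -1), (5, -4)), but Z strictly increases along every unbounded feasible direction, so there is no improving ray and the minimum is attained at a vertex.

The minimum is at (29/9, -1/3). Substituting into each constraint, equality holds for (1) and (3); the remaining constraints have slack.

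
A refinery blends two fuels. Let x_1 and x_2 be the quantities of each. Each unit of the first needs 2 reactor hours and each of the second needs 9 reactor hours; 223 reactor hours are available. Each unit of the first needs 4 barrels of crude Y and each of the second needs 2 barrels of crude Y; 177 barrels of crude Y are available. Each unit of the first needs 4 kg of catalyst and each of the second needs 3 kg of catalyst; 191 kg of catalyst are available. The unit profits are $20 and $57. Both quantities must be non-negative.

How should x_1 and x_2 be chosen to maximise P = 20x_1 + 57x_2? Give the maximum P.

Extreme points and P = 20x_1 + 57x_2:
  (0, 0) → P = 0
  (0, 223/9) → P = 4237/3
  (177/4, 0) → P = 885
  (35, 17) → P = 1669
  (149/4, 14) → P = 1543

The optimum lies where 2x_1 + 9x_2 = 223 and 4x_1 + 3x_2 = 191.
Solving simultaneously gives x_1 = 35, x_2 = 17.

x_1 = 35, x_2 = 17, maximum P = 1669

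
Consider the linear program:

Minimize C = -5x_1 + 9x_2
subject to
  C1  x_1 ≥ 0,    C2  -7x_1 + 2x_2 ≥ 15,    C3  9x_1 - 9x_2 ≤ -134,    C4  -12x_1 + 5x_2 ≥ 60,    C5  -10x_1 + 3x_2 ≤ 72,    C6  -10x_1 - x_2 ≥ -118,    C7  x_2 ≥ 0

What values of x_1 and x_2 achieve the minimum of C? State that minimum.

x_1 = 0, x_2 = 134/9, minimum C = 134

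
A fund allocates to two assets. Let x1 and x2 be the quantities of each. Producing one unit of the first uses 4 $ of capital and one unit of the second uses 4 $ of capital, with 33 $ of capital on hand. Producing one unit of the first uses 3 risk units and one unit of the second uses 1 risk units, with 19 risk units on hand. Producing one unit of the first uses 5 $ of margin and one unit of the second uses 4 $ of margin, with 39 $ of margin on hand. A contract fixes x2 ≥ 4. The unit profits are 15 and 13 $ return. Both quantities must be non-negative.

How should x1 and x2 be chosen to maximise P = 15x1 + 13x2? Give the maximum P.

x1 = 17/4, x2 = 4, maximum P = 463/4

Corner points and P = 15x1 + 13x2:
  (0, 33/4) → P = 429/4
  (0, 4) → P = 52
  (17/4, 4) → P = 463/4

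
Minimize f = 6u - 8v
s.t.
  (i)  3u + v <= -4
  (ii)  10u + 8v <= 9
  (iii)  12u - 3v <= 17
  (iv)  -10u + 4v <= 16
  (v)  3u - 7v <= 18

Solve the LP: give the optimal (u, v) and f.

u = -16/11, v = 4/11, minimum f = -128/11

Vertices and f = 6u - 8v:
  (-16/11, 4/11) → f = -128/11
  (-5/12, -11/4) → f = 39/2
  (-92/29, -114/29) → f = 360/29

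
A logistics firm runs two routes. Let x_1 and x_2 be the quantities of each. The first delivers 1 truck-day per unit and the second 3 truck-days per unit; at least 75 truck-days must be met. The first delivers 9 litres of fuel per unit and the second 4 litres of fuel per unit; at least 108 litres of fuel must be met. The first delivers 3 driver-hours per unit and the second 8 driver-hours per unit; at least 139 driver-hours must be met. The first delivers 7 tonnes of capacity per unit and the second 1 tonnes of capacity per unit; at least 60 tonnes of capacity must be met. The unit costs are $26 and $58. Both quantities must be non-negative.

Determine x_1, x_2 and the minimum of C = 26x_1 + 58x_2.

Corner points and C = 26x_1 + 58x_2:
  (0, 60) → C = 3480
  (75, 0) → C = 1950
  (21/4, 93/4) → C = 1485
The feasible region is unbounded (it extends along (0, 1), (1, 0)), but C strictly increases along every unbounded feasible direction, so there is no improving ray and the minimum is attained at a vertex.

The optimum lies where x_1 + 3x_2 = 75 and 7x_1 + x_2 = 60.
Solving simultaneously gives x_1 = 21/4, x_2 = 93/4.

x_1 = 21/4, x_2 = 93/4, minimum C = 1485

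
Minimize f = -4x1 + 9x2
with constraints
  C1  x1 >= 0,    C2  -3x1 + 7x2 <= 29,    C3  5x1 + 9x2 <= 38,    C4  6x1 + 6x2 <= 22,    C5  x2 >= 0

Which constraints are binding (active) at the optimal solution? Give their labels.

C4 and C5

Corner points and f = -4x1 + 9x2:
  (0, 11/3) → f = 33
  (0, 0) → f = 0
  (11/3, 0) → f = -44/3

The minimum is at (11/3, 0). Substituting into each constraint, equality holds for C4 and C5; the remaining constraints have slack.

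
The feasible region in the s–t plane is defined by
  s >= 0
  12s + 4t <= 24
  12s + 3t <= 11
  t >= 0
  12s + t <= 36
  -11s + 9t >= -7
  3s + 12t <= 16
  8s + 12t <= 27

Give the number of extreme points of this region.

Of the 28 pairwise boundary intersections, those satisfying every inequality are:
  (0, 0)
  (0, 4/3)
  (40/47, 37/141)
  (28/45, 53/45)
  (7/11, 0)

5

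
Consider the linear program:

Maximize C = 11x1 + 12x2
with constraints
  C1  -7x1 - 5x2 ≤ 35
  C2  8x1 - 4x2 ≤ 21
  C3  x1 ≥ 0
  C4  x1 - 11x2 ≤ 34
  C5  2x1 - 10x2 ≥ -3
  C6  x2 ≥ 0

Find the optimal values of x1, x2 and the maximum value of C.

Corner points and C = 11x1 + 12x2:
  (37/12, 11/12) → C = 539/12
  (21/8, 0) → C = 231/8
  (0, 3/10) → C = 18/5
  (0, 0) → C = 0

x1 = 37/12, x2 = 11/12, maximum C = 539/12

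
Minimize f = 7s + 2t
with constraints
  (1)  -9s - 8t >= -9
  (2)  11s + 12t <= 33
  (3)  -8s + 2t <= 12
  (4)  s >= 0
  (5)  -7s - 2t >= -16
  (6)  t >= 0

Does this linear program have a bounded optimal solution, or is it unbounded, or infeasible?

bounded optimum

Feasible corners and f = 7s + 2t:
  (0, 9/8) → f = 9/4
  (1, 0) → f = 7
  (0, 0) → f = 0
The feasible region has finitely many vertices and no improving ray; the minimum is 0 at (0, 0).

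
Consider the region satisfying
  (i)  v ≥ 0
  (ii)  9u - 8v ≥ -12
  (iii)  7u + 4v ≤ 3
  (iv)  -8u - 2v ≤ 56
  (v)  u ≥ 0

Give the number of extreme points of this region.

3

Intersecting each pair of boundary lines and keeping only the points that satisfy every inequality leaves:
  (3/7, 0)
  (0, 0)
  (0, 3/4)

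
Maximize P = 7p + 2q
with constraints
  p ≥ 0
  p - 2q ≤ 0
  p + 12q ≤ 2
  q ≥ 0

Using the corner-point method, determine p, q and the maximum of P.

Corner points and P = 7p + 2q:
  (0, 0) → P = 0
  (0, 1/6) → P = 1/3
  (2/7, 1/7) → P = 16/7

The optimum lies where p - 2q = 0 and p + 12q = 2.
Solving simultaneously gives p = 2/7, q = 1/7.

p = 2/7, q = 1/7, maximum P = 16/7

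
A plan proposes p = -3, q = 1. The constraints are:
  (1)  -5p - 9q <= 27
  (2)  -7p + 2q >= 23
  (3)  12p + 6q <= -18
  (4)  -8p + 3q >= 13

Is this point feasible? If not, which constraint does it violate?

(1): 6 ≤ 27 ✓
(2): 23 ≥ 23 ✓
(3): -30 ≤ -18 ✓
(4): 27 ≥ 13 ✓

feasible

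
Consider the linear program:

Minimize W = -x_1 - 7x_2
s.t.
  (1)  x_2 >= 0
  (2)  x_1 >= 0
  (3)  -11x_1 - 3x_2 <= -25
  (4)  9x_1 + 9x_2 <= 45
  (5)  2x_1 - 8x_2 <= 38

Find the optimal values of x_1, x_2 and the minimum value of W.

x_1 = 5/4, x_2 = 15/4, minimum W = -55/2

Feasible corners and W = -x_1 - 7x_2:
  (25/11, 0) → W = -25/11
  (5, 0) → W = -5
  (5/4, 15/4) → W = -55/2

The optimum lies where -11x_1 - 3x_2 = -25 and 9x_1 + 9x_2 = 45.
Solving simultaneously gives x_1 = 5/4, x_2 = 15/4.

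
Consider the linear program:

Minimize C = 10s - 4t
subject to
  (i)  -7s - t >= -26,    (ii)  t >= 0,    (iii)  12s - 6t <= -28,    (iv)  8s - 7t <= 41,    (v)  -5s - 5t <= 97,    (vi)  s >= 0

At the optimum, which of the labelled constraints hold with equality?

(i) and (vi)

Extreme points and C = 10s - 4t:
  (64/27, 254/27) → C = -376/27
  (0, 26) → C = -104
  (0, 14/3) → C = -56/3

The minimum is at (0, 26). Substituting into each constraint, equality holds for (i) and (vi); the remaining constraints have slack.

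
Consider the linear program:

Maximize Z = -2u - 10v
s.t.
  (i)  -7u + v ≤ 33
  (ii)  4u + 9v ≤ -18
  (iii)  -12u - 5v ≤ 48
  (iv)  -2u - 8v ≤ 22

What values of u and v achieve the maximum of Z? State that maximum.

Extreme points and Z = -2u - 10v:
  (-171/44, -3/11) → Z = 21/2
  (27/7, -26/7) → Z = 206/7
  (-137/43, -84/43) → Z = 1114/43

The optimum lies where 4u + 9v = -18 and -2u - 8v = 22.
Solving simultaneously gives u = 27/7, v = -26/7.

u = 27/7, v = -26/7, maximum Z = 206/7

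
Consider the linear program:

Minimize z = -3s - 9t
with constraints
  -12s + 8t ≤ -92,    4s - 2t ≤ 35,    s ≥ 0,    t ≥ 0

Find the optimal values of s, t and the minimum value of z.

s = 12, t = 13/2, minimum z = -189/2

Feasible corners and z = -3s - 9t:
  (12, 13/2) → z = -189/2
  (23/3, 0) → z = -23
  (35/4, 0) → z = -105/4

The binding constraints are -12s + 8t = -92 and 4s - 2t = 35.
Solving simultaneously gives s = 12, t = 13/2.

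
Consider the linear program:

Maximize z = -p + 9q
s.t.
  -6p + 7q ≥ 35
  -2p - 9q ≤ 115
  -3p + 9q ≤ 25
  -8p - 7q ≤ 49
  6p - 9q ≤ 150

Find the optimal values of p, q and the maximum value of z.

p = -140/33, q = 15/11, maximum z = 545/33

Corner points and z = -p + 9q:
  (-140/33, 15/11) → z = 545/33
  (-6, -1/7) → z = 33/7
  (-616/93, 53/93) → z = 1093/93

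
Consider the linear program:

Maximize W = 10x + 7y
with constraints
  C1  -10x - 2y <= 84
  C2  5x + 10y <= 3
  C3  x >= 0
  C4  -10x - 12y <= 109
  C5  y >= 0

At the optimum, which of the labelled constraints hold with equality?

Extreme points and W = 10x + 7y:
  (0, 3/10) → W = 21/10
  (3/5, 0) → W = 6
  (0, 0) → W = 0

The maximum is at (3/5, 0). Substituting into each constraint, equality holds for C2 and C5; the remaining constraints have slack.

C2 and C5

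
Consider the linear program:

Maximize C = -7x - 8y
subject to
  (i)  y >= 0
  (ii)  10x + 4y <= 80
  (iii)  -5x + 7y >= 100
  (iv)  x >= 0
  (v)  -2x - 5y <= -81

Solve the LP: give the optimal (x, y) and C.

x = 0, y = 81/5, maximum C = -648/5

Vertices and C = -7x - 8y:
  (16/9, 140/9) → C = -1232/9
  (0, 20) → C = -160
  (67/39, 605/39) → C = -5309/39
  (0, 81/5) → C = -648/5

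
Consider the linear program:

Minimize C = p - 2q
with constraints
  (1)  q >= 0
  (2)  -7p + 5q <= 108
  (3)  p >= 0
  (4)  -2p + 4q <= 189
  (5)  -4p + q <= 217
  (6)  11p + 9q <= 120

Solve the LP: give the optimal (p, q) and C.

The binding constraints are p = 0 and 11p + 9q = 120.
Solving simultaneously gives p = 0, q = 40/3.

p = 0, q = 40/3, minimum C = -80/3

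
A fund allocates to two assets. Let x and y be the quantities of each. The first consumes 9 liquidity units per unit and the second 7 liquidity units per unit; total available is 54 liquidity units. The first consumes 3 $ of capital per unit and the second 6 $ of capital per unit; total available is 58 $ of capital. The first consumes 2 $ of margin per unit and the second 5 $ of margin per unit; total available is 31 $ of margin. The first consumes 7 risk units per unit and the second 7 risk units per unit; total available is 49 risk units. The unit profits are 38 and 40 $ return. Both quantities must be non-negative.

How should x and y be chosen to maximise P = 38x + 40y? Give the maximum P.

x = 4/3, y = 17/3, maximum P = 832/3

Extreme points and P = 38x + 40y:
  (0, 0) → P = 0
  (0, 31/5) → P = 248
  (6, 0) → P = 228
  (5/2, 9/2) → P = 275
  (4/3, 17/3) → P = 832/3

The optimum lies where 2x + 5y = 31 and 7x + 7y = 49.
Solving simultaneously gives x = 4/3, y = 17/3.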